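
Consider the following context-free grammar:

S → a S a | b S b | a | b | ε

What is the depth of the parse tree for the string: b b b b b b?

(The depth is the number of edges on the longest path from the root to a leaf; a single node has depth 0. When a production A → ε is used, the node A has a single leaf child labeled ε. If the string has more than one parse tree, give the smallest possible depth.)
The string has even length 6, so its (unique) parse tree peels off matching outer symbols: S → b S b, S → b S b, S → b S b, and finally S → ε for the empty middle.
The S nodes are at depths 0..3; the ε leaf under the innermost S is at depth 4 (terminal leaves are at depths 1..3).
Depth = 4.

Final answer: 4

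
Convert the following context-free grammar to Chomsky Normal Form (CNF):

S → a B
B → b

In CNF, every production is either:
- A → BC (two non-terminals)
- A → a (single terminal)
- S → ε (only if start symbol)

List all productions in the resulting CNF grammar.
The grammar has no ε-productions or unit productions to eliminate.
S → a B has terminal a in a right-hand side of length ≥ 2: introduce T_a → a and use T_a in place of a.
B → b is already in CNF (single terminal) – keep it.
S → a B becomes S → T_a B.
Resulting CNF grammar (3 productions): T_a → a; B → b; S → T_a B

Final answer: T_a → a; B → b; S → T_a B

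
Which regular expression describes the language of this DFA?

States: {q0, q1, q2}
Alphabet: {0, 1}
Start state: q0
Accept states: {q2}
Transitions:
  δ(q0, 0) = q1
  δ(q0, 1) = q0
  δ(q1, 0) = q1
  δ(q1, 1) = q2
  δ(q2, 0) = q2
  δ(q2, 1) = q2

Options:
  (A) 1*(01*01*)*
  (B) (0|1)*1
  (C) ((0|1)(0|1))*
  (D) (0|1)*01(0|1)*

Testing sample strings against the DFA:
  '1010' -> accepted
  '0101' -> accepted
  '1100' -> rejected
  '00' -> rejected
Checking each option for a counterexample:
  (A) 1*(01*01*)*: ε is rejected by the DFA but matches the regex → eliminated
  (B) (0|1)*1: '1' is rejected by the DFA but matches the regex → eliminated
  (C) ((0|1)(0|1))*: ε is rejected by the DFA but matches the regex → eliminated
  (D) (0|1)*01(0|1)*: agrees with the DFA on all strings of length ≤ 4
Only (D) (0|1)*01(0|1)* is consistent with the DFA.

Final answer: (D) (0|1)*01(0|1)*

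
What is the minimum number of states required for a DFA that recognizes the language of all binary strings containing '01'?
Language: binary strings containing '01'
Lower bound (Myhill–Nerode): the prefixes ε, 0, 01 are pairwise distinguishable:
  ε vs 01: suffix ε distinguishes them (ε is rejected, 01 is accepted)
  0 vs 01: suffix ε distinguishes them (0 is rejected, 01 is accepted)
  ε vs 0: suffix 1 distinguishes them (ε·1 = 1 is rejected, 0·1 = 01 is accepted)
So any DFA needs at least 3 states.
Upper bound: a DFA with 3 states exists (one state per class above: 'no progress', 'last symbol 0', and 'seen 01' (accepting sink)).
Minimum states: 3

Final answer: 3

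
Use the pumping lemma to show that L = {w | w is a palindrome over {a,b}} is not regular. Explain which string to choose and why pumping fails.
Language: L = {w | w is a palindrome over {a,b}} (strings that read the same forwards and backwards)
Step 1: Assume for contradiction that L is regular, with pumping length p.
Step 2: Choose s = a^p b a^p. Then s ∈ L (it reads the same forwards and backwards) and |s| ≥ p.
Step 3: Consider any decomposition s = xyz with |xy| ≤ p and |y| > 0. Since |xy| ≤ p and the first p symbols of s are all a's, y = a^k for some k with 1 ≤ k ≤ p.
Step 4: Pumping up (i = 2): xy²z = a^(p+k) b a^p. Its reverse is a^p b a^(p+k) ≠ a^(p+k) b a^p (the single b is no longer in the middle), so xy²z is not a palindrome and xy²z ∉ L.
This contradicts the pumping lemma, so L is not regular.

Final answer: Choose s = a^p b a^p. Since |xy| ≤ p, y = a^k with k ≥ 1. Then xy²z = a^(p+k) b a^p is not a palindrome, so ∉ L.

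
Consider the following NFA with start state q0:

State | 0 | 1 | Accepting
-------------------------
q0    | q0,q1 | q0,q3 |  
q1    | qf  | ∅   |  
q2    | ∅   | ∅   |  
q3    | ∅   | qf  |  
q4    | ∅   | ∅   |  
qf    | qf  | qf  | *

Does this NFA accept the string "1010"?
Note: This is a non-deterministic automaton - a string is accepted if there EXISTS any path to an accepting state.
Track the set of states the NFA could be in: start {q0}
Read '1': {q0} → {q0, q3}
Read '0': {q0, q3} → {q0, q1}
Read '1': {q0, q1} → {q0, q3}
Read '0': {q0, q3} → {q0, q1}
Final set {q0, q1} contains no accepting state → rejected.

Final answer: No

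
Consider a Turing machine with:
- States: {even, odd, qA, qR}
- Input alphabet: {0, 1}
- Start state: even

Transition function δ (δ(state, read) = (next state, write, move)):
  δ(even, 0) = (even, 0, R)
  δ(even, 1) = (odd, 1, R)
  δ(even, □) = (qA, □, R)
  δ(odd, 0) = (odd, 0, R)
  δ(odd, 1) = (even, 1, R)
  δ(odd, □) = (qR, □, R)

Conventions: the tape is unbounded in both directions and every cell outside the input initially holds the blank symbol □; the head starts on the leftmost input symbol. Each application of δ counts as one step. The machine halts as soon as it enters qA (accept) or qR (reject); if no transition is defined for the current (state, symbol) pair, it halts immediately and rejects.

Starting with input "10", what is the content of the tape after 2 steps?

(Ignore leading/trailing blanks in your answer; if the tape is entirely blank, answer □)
Step 0: [even]10 (head at position 0)
Step 1: δ(even, 1) = (odd, 1, R)  ⊢  1[odd]0 (head at position 1)
Step 2: δ(odd, 0) = (odd, 0, R)  ⊢  10[odd]□ (head at position 2)
Tape after 2 steps (ignoring surrounding blanks): 10

Final answer: Tape: 10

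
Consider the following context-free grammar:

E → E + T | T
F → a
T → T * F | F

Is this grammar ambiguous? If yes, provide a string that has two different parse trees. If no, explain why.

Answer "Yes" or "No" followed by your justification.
This is the standard stratified expression grammar: '+' is introduced only by the left-recursive rule E → E + T and '*' only by the left-recursive rule T → T * F, with F → a. For any string, the last '+' must be the one produced at the root E (everything after it is a T containing no '+'), and likewise within each T the last '*' is produced at its root. This fixes the parse tree uniquely (left-associative, '*' binding tighter than '+'), so every string has exactly one parse tree.

Final answer: No - the grammar is unambiguous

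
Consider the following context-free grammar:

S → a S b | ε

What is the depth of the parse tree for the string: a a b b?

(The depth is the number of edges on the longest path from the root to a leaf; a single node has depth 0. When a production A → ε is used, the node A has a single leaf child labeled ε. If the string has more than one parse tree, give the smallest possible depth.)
The only parse tree applies S → a S b 2 times (once per matching a…b pair) and then S → ε.
The S nodes sit at depths 0, 1, …, 2; the innermost S (depth 2) has the single child ε at depth 3.
The terminal leaves a, b are at depths 1..2, so the longest root-to-leaf path is S → S → … → S → ε with 3 edges.
Depth = 3.

Final answer: 3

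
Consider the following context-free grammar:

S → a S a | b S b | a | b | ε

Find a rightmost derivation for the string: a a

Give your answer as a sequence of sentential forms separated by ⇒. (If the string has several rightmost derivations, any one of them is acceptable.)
Start with S.
Step 1: the rightmost non-terminal is S; apply S → a S a:  a S a
Step 2: the rightmost non-terminal is S; apply S → ε:  a a

Final answer: S ⇒ a S a ⇒ a a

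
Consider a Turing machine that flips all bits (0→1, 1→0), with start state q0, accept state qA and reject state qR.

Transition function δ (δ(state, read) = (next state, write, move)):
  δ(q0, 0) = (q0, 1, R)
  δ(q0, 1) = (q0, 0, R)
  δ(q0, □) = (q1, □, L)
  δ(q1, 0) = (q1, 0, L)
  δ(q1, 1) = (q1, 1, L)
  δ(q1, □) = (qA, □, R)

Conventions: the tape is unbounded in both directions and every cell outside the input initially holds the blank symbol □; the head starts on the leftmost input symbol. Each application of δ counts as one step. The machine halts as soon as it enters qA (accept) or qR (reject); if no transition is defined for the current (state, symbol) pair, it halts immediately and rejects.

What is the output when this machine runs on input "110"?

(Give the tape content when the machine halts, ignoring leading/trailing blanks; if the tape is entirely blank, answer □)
Step 0: [q0]110 (head at position 0)
Step 1: δ(q0, 1) = (q0, 0, R)  ⊢  0[q0]10 (head at position 1)
Step 2: δ(q0, 1) = (q0, 0, R)  ⊢  00[q0]0 (head at position 2)
Step 3: δ(q0, 0) = (q0, 1, R)  ⊢  001[q0]□ (head at position 3)
Step 4: δ(q0, □) = (q1, □, L)  ⊢  00[q1]1□ (head at position 2)
Step 5: δ(q1, 1) = (q1, 1, L)  ⊢  0[q1]01□ (head at position 1)
Step 6: δ(q1, 0) = (q1, 0, L)  ⊢  [q1]001□ (head at position 0)
Step 7: δ(q1, 0) = (q1, 0, L)  ⊢  [q1]□001□ (head at position -1)
Step 8: δ(q1, □) = (qA, □, R)  ⊢  □[qA]001□ (head at position 0)
The machine is in qA, so it halts and accepts.
Tape content when halted (ignoring surrounding blanks): 001

Final answer: Output: 001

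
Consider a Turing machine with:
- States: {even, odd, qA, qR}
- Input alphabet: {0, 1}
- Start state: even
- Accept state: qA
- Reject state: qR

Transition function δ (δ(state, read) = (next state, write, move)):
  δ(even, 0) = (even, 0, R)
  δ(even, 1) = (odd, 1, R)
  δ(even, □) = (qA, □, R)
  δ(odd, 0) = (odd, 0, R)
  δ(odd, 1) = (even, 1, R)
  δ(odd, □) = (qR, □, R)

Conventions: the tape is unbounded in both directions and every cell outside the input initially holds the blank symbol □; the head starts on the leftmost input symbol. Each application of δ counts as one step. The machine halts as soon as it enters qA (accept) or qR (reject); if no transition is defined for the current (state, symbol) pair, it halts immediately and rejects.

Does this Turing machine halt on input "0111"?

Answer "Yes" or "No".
Step 0: [even]0111 (head at position 0)
Step 1: δ(even, 0) = (even, 0, R)  ⊢  0[even]111 (head at position 1)
Step 2: δ(even, 1) = (odd, 1, R)  ⊢  01[odd]11 (head at position 2)
Step 3: δ(odd, 1) = (even, 1, R)  ⊢  011[even]1 (head at position 3)
Step 4: δ(even, 1) = (odd, 1, R)  ⊢  0111[odd]□ (head at position 4)
Step 5: δ(odd, □) = (qR, □, R)  ⊢  0111□[qR]□ (head at position 5)
The machine is in qR, so it halts and rejects.
It halts after 5 steps.

Final answer: Yes - halts after 5 steps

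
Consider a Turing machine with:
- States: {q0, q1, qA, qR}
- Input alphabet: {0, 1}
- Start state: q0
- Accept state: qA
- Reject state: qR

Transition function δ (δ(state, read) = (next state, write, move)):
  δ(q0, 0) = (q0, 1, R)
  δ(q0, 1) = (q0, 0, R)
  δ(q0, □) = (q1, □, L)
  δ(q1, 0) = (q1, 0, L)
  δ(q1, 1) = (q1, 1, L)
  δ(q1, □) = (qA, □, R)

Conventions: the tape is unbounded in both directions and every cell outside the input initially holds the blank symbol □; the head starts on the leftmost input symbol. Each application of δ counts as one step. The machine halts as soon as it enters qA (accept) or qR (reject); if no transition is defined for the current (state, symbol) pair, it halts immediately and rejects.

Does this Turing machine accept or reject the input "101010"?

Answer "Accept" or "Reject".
Step 0: [q0]101010 (head at position 0)
Step 1: δ(q0, 1) = (q0, 0, R)  ⊢  0[q0]01010 (head at position 1)
Step 2: δ(q0, 0) = (q0, 1, R)  ⊢  01[q0]1010 (head at position 2)
Step 3: δ(q0, 1) = (q0, 0, R)  ⊢  010[q0]010 (head at position 3)
Step 4: δ(q0, 0) = (q0, 1, R)  ⊢  0101[q0]10 (head at position 4)
Step 5: δ(q0, 1) = (q0, 0, R)  ⊢  01010[q0]0 (head at position 5)
Step 6: δ(q0, 0) = (q0, 1, R)  ⊢  010101[q0]□ (head at position 6)
Step 7: δ(q0, □) = (q1, □, L)  ⊢  01010[q1]1□ (head at position 5)
Step 8: δ(q1, 1) = (q1, 1, L)  ⊢  0101[q1]01□ (head at position 4)
Step 9: δ(q1, 0) = (q1, 0, L)  ⊢  010[q1]101□ (head at position 3)
Step 10: δ(q1, 1) = (q1, 1, L)  ⊢  01[q1]0101□ (head at position 2)
Step 11: δ(q1, 0) = (q1, 0, L)  ⊢  0[q1]10101□ (head at position 1)
Step 12: δ(q1, 1) = (q1, 1, L)  ⊢  [q1]010101□ (head at position 0)
Step 13: δ(q1, 0) = (q1, 0, L)  ⊢  [q1]□010101□ (head at position -1)
Step 14: δ(q1, □) = (qA, □, R)  ⊢  □[qA]010101□ (head at position 0)
The machine is in qA, so it halts and accepts.

Final answer: Accept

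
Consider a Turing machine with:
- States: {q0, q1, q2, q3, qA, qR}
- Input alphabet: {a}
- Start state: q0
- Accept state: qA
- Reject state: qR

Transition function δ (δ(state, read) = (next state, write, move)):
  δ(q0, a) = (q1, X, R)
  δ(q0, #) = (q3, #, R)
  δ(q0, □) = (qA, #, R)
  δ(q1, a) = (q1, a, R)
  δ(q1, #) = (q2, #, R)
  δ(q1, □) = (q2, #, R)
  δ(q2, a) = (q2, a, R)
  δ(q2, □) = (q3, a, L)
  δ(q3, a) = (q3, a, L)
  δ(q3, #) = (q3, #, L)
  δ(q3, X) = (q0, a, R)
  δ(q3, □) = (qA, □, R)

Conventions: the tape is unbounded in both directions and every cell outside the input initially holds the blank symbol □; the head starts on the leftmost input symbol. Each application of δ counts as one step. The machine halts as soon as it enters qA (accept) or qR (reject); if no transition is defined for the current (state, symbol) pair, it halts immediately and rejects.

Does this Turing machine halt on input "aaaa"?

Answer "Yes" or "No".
Trace (configuration after each step, as tape_left[state]tape_right with head position):
Step 0: [q0]aaaa (head at position 0)
Step 1: X[q1]aaa (head 1)
Step 2: Xa[q1]aa (head 2)
Step 3: Xaa[q1]a (head 3)
Step 4: Xaaa[q1]□ (head 4)
Step 5: Xaaa#[q2]□ (head 5)
Step 6: Xaaa[q3]#a (head 4)
Step 7: Xaa[q3]a#a (head 3)
Step 8: Xa[q3]aa#a (head 2)
Step 9: X[q3]aaa#a (head 1)
Step 10: [q3]Xaaa#a (head 0)
Step 11: a[q0]aaa#a (head 1)
Step 12: aX[q1]aa#a (head 2)
Step 13: aXa[q1]a#a (head 3)
Step 14: aXaa[q1]#a (head 4)
Step 15: aXaa#[q2]a (head 5)
Step 16: aXaa#a[q2]□ (head 6)
Step 17: aXaa#[q3]aa (head 5)
Step 18: aXaa[q3]#aa (head 4)
Step 19: aXa[q3]a#aa (head 3)
Step 20: aX[q3]aa#aa (head 2)
Step 21: a[q3]Xaa#aa (head 1)
Step 22: aa[q0]aa#aa (head 2)
Step 23: aaX[q1]a#aa (head 3)
Step 24: aaXa[q1]#aa (head 4)
Step 25: aaXa#[q2]aa (head 5)
Step 26: aaXa#a[q2]a (head 6)
Step 27: aaXa#aa[q2]□ (head 7)
Step 28: aaXa#a[q3]aa (head 6)
Step 29: aaXa#[q3]aaa (head 5)
Step 30: aaXa[q3]#aaa (head 4)
Step 31: aaX[q3]a#aaa (head 3)
Step 32: aa[q3]Xa#aaa (head 2)
Step 33: aaa[q0]a#aaa (head 3)
Step 34: aaaX[q1]#aaa (head 4)
Step 35: aaaX#[q2]aaa (head 5)
Step 36: aaaX#a[q2]aa (head 6)
Step 37: aaaX#aa[q2]a (head 7)
Step 38: aaaX#aaa[q2]□ (head 8)
Step 39: aaaX#aa[q3]aa (head 7)
Step 40: aaaX#a[q3]aaa (head 6)
Step 41: aaaX#[q3]aaaa (head 5)
Step 42: aaaX[q3]#aaaa (head 4)
Step 43: aaa[q3]X#aaaa (head 3)
Step 44: aaaa[q0]#aaaa (head 4)
Step 45: aaaa#[q3]aaaa (head 5)
Step 46: aaaa[q3]#aaaa (head 4)
Step 47: aaa[q3]a#aaaa (head 3)
Step 48: aa[q3]aa#aaaa (head 2)
Step 49: a[q3]aaa#aaaa (head 1)
Step 50: [q3]aaaa#aaaa (head 0)
Step 51: [q3]□aaaa#aaaa (head -1)
Step 52: □[qA]aaaa#aaaa (head 0)
The machine is in qA, so it halts and accepts.
It halts after 52 steps.

Final answer: Yes - halts after 52 steps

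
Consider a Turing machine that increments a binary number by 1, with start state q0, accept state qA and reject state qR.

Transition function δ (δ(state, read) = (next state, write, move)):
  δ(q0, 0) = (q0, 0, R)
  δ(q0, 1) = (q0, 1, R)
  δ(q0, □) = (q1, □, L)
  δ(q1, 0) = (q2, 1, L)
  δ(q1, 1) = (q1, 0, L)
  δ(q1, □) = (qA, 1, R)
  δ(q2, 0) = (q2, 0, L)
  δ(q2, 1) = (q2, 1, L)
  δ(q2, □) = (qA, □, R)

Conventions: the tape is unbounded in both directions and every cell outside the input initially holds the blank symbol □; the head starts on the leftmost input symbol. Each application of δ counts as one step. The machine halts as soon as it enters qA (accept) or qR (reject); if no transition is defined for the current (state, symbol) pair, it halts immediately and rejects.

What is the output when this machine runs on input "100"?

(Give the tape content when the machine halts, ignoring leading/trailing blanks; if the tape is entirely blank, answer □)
Step 0: [q0]100 (head at position 0)
Step 1: δ(q0, 1) = (q0, 1, R)  ⊢  1[q0]00 (head at position 1)
Step 2: δ(q0, 0) = (q0, 0, R)  ⊢  10[q0]0 (head at position 2)
Step 3: δ(q0, 0) = (q0, 0, R)  ⊢  100[q0]□ (head at position 3)
Step 4: δ(q0, □) = (q1, □, L)  ⊢  10[q1]0□ (head at position 2)
Step 5: δ(q1, 0) = (q2, 1, L)  ⊢  1[q2]01□ (head at position 1)
Step 6: δ(q2, 0) = (q2, 0, L)  ⊢  [q2]101□ (head at position 0)
Step 7: δ(q2, 1) = (q2, 1, L)  ⊢  [q2]□101□ (head at position -1)
Step 8: δ(q2, □) = (qA, □, R)  ⊢  □[qA]101□ (head at position 0)
The machine is in qA, so it halts and accepts.
Tape content when halted (ignoring surrounding blanks): 101

Final answer: Output: 101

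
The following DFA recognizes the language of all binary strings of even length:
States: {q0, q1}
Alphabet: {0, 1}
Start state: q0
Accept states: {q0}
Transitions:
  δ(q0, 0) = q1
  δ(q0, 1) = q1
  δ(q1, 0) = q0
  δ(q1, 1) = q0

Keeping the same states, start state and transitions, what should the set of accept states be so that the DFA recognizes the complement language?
The DFA is complete (every state has a transition on every symbol), so the complement
is recognized by the same DFA with accepting and non-accepting states swapped.
Original accept states: {q0}
Complement accept states = All states - Original accept states
= {q0, q1} - {q0}
= {q1}
Complement language: strings of ODD length

Final answer: {q1}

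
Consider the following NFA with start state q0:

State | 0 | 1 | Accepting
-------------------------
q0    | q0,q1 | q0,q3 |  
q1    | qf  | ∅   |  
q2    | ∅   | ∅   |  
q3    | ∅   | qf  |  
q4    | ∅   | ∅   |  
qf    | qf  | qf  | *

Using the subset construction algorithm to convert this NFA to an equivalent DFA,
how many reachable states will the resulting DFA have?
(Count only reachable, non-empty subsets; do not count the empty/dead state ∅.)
Start subset: {q0}
{q0}: on 0 → {q0, q1}, on 1 → {q0, q3}
{q0, q1}: on 0 → {q0, q1, qf}, on 1 → {q0, q3}
{q0, q3}: on 0 → {q0, q1}, on 1 → {q0, q3, qf}
{q0, q1, qf}: on 0 → {q0, q1, qf}, on 1 → {q0, q3, qf}
{q0, q3, qf}: on 0 → {q0, q1, qf}, on 1 → {q0, q3, qf}
Reachable non-empty subsets: {q0}, {q0, q1}, {q0, q3}, {q0, q1, qf}, {q0, q3, qf} — 5 in total.

Final answer: 5 states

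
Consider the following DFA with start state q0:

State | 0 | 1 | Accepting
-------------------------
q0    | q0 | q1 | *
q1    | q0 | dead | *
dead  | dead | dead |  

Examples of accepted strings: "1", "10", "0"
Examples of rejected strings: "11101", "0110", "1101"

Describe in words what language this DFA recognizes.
binary strings with no two consecutive 1s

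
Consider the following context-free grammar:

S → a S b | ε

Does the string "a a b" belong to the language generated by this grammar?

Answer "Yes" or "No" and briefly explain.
Every derivation applies S → a S b some number n of times and then S → ε, producing a^n b^n with equally many a's and b's. The string a a b has two a's but only one b, so it cannot be derived.

Final answer: No - no valid derivation exists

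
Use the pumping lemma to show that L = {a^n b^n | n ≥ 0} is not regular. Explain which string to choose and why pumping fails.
Language: L = {a^n b^n | n ≥ 0} (equal numbers of a's followed by b's)
Step 1: Assume for contradiction that L is regular, with pumping length p.
Step 2: Choose s = a^p b^p. Then s ∈ L (it has p a's followed by p b's) and |s| ≥ p.
Step 3: Consider any decomposition s = xyz with |xy| ≤ p and |y| > 0. Since |xy| ≤ p and the first p symbols of s are all a's, y = a^k for some k with 1 ≤ k ≤ p.
Step 4: Pumping up (i = 2): xy²z = a^(p+k) b^p, which has more a's than b's, so xy²z ∉ L.
This contradicts the pumping lemma, so L is not regular.

Final answer: Choose s = a^p b^p. Since |xy| ≤ p, y = a^k with k ≥ 1. Then xy²z = a^(p+k) b^p ∉ L.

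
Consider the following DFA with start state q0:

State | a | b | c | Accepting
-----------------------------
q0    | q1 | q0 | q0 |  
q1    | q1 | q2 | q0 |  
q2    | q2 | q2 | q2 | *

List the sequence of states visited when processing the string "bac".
q0 → q0 → q1 → q0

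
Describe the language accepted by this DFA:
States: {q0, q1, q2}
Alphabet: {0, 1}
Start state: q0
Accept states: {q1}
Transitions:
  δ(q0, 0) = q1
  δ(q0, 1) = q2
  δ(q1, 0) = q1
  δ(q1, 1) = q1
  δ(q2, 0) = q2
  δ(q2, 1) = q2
Analyzing the DFA structure:
Start state: q0
Accept states: {q1}
Interpreting what each state remembers (checking against the transitions):
  q0: nothing has been read yet
  q1: the first symbol was 0
  q2: the first symbol was 1 (trap state)
  δ(q0, 0): in q0 (nothing has been read yet), after reading 0 we have: the first symbol was 0 → q1
  δ(q0, 1): in q0 (nothing has been read yet), after reading 1 we have: the first symbol was 1 (trap state) → q2
  δ(q1, 0): in q1 (the first symbol was 0), after reading 0 we have: the first symbol was 0 → q1
  δ(q1, 1): in q1 (the first symbol was 0), after reading 1 we have: the first symbol was 0 → q1
  δ(q2, 0): in q2 (the first symbol was 1 (trap state)), after reading 0 we have: the first symbol was 1 (trap state) → q2
  δ(q2, 1): in q2 (the first symbol was 1 (trap state)), after reading 1 we have: the first symbol was 1 (trap state) → q2
A string is accepted iff it ends in {q1}, i.e. the first symbol was 0.
Language: All binary strings starting with 0

Final answer: All binary strings starting with 0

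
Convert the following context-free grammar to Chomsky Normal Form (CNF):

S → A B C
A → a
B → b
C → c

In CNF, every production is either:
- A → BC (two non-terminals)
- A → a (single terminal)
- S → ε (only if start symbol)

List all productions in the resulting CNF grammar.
The grammar has no ε-productions or unit productions to eliminate.
A → a is already in CNF (single terminal) – keep it.
B → b is already in CNF (single terminal) – keep it.
C → c is already in CNF (single terminal) – keep it.
S → A B C has 3 symbols on the right: break it into binary productions S → A X0, X0 → B C.
Resulting CNF grammar (5 productions): A → a; B → b; C → c; S → A X0; X0 → B C

Final answer: A → a; B → b; C → c; S → A X0; X0 → B C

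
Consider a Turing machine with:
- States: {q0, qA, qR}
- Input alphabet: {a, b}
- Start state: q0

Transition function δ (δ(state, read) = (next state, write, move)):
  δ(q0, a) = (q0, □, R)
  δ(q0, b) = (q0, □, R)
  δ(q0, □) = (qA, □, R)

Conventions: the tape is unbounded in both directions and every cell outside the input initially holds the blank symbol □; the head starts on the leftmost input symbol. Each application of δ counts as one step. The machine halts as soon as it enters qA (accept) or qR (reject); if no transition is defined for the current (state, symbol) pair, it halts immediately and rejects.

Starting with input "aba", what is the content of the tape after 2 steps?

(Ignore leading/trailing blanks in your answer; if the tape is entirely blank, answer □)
Step 0: [q0]aba (head at position 0)
Step 1: δ(q0, a) = (q0, □, R)  ⊢  □[q0]ba (head at position 1)
Step 2: δ(q0, b) = (q0, □, R)  ⊢  □□[q0]a (head at position 2)
Tape after 2 steps (ignoring surrounding blanks): a

Final answer: Tape: a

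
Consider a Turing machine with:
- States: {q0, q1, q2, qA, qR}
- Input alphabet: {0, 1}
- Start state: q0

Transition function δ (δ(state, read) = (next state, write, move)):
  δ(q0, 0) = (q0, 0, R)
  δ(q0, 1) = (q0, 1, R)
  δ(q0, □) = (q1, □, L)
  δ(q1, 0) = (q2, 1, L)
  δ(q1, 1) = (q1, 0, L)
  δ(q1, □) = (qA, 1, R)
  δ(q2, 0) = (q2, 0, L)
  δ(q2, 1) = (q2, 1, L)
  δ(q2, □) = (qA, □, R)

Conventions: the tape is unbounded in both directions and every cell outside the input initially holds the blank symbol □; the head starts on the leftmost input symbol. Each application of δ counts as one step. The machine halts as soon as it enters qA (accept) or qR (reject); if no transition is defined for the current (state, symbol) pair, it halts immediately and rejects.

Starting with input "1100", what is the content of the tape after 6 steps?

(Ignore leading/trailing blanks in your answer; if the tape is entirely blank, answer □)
Step 0: [q0]1100 (head at position 0)
Step 1: δ(q0, 1) = (q0, 1, R)  ⊢  1[q0]100 (head at position 1)
Step 2: δ(q0, 1) = (q0, 1, R)  ⊢  11[q0]00 (head at position 2)
Step 3: δ(q0, 0) = (q0, 0, R)  ⊢  110[q0]0 (head at position 3)
Step 4: δ(q0, 0) = (q0, 0, R)  ⊢  1100[q0]□ (head at position 4)
Step 5: δ(q0, □) = (q1, □, L)  ⊢  110[q1]0□ (head at position 3)
Step 6: δ(q1, 0) = (q2, 1, L)  ⊢  11[q2]01□ (head at position 2)
Tape after 6 steps (ignoring surrounding blanks): 1101

Final answer: Tape: 1101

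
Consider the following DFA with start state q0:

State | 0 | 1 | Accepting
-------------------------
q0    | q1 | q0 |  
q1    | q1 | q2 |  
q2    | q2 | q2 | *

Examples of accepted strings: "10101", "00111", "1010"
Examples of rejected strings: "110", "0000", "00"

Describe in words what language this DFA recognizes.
binary strings containing '01' as a substring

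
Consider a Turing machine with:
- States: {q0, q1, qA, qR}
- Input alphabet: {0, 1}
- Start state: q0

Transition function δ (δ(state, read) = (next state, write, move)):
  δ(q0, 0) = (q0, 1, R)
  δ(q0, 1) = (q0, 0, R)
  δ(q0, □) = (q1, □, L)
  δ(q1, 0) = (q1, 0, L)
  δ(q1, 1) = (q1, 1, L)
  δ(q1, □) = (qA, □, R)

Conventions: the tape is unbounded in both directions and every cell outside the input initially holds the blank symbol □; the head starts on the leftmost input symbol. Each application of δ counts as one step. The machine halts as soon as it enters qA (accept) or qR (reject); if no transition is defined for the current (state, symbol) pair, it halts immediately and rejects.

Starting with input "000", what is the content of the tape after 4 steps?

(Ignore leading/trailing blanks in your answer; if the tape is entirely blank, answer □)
Step 0: [q0]000 (head at position 0)
Step 1: δ(q0, 0) = (q0, 1, R)  ⊢  1[q0]00 (head at position 1)
Step 2: δ(q0, 0) = (q0, 1, R)  ⊢  11[q0]0 (head at position 2)
Step 3: δ(q0, 0) = (q0, 1, R)  ⊢  111[q0]□ (head at position 3)
Step 4: δ(q0, □) = (q1, □, L)  ⊢  11[q1]1□ (head at position 2)
Tape after 4 steps (ignoring surrounding blanks): 111

Final answer: Tape: 111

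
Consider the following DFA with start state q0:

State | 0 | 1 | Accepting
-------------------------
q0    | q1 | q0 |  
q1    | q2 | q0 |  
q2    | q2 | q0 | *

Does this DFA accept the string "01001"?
Start in q0.
Read '0': q0 → q1
Read '1': q1 → q0
Read '0': q0 → q1
Read '0': q1 → q2
Read '1': q2 → q0
Final state q0 is not accepting, so the string is rejected.

Final answer: No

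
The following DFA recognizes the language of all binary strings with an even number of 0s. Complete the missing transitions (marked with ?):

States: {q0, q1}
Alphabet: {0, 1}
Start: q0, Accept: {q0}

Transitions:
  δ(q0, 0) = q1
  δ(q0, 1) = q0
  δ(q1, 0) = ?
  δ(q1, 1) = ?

What each state remembers (consistent with the given transitions and accept states):
  q0: an even number of 0s has been read so far
  q1: an odd number of 0s has been read so far
Filling in the missing entries:
  δ(q1, 0): in q1 (an odd number of 0s has been read so far), after reading 0 we have: an even number of 0s has been read so far → q0
  δ(q1, 1): in q1 (an odd number of 0s has been read so far), after reading 1 we have: an odd number of 0s has been read so far → q1

Final answer: δ(q1, 0) = q0; δ(q1, 1) = q1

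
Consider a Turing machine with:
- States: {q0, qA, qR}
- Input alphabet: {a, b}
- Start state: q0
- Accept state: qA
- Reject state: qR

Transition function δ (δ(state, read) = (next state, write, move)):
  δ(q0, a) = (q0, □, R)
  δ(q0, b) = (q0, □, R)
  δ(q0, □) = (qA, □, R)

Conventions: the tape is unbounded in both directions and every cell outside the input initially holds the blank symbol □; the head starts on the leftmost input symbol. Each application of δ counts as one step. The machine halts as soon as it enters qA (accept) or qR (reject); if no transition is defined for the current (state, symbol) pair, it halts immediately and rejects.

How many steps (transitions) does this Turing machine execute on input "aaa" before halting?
Step 0: [q0]aaa (head at position 0)
Step 1: δ(q0, a) = (q0, □, R)  ⊢  □[q0]aa (head at position 1)
Step 2: δ(q0, a) = (q0, □, R)  ⊢  □□[q0]a (head at position 2)
Step 3: δ(q0, a) = (q0, □, R)  ⊢  □□□[q0]□ (head at position 3)
Step 4: δ(q0, □) = (qA, □, R)  ⊢  □□□□[qA]□ (head at position 4)
The machine is in qA, so it halts and accepts.
Number of transitions executed: 4.

Final answer: 4 steps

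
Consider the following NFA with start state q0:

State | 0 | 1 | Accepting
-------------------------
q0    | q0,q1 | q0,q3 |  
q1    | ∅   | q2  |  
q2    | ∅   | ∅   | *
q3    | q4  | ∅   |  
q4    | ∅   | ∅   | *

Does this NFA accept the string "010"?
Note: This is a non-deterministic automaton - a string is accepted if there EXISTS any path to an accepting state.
Track the set of states the NFA could be in: start {q0}
Read '0': {q0} → {q0, q1}
Read '1': {q0, q1} → {q0, q2, q3}
Read '0': {q0, q2, q3} → {q0, q1, q4}
Final set {q0, q1, q4} contains accepting state(s) {q4} → accepted.

Final answer: Yes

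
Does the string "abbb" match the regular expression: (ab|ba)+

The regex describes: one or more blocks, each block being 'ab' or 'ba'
No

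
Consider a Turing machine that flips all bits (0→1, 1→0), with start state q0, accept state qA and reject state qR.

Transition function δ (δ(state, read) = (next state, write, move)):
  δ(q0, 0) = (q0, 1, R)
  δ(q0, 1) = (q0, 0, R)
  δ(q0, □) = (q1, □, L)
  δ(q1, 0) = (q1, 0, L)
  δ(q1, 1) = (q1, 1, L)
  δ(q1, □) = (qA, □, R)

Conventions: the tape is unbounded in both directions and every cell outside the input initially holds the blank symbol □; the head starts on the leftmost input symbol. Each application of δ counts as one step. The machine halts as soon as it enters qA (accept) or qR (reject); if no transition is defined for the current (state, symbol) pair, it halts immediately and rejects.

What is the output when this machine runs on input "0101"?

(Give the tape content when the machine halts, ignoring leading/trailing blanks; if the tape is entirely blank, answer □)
Step 0: [q0]0101 (head at position 0)
Step 1: δ(q0, 0) = (q0, 1, R)  ⊢  1[q0]101 (head at position 1)
Step 2: δ(q0, 1) = (q0, 0, R)  ⊢  10[q0]01 (head at position 2)
Step 3: δ(q0, 0) = (q0, 1, R)  ⊢  101[q0]1 (head at position 3)
Step 4: δ(q0, 1) = (q0, 0, R)  ⊢  1010[q0]□ (head at position 4)
Step 5: δ(q0, □) = (q1, □, L)  ⊢  101[q1]0□ (head at position 3)
Step 6: δ(q1, 0) = (q1, 0, L)  ⊢  10[q1]10□ (head at position 2)
Step 7: δ(q1, 1) = (q1, 1, L)  ⊢  1[q1]010□ (head at position 1)
Step 8: δ(q1, 0) = (q1, 0, L)  ⊢  [q1]1010□ (head at position 0)
Step 9: δ(q1, 1) = (q1, 1, L)  ⊢  [q1]□1010□ (head at position -1)
Step 10: δ(q1, □) = (qA, □, R)  ⊢  □[qA]1010□ (head at position 0)
The machine is in qA, so it halts and accepts.
Tape content when halted (ignoring surrounding blanks): 1010

Final answer: Output: 1010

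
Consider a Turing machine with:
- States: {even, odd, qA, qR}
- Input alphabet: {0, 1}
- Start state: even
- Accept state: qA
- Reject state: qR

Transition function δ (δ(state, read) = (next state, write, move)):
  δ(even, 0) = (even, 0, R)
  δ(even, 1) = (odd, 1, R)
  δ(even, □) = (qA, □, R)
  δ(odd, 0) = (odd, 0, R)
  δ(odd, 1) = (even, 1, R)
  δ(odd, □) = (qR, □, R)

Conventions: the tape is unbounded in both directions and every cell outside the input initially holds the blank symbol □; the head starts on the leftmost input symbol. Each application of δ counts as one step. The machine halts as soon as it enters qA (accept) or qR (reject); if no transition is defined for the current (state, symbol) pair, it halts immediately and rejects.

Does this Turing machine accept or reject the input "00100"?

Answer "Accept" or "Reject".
Step 0: [even]00100 (head at position 0)
Step 1: δ(even, 0) = (even, 0, R)  ⊢  0[even]0100 (head at position 1)
Step 2: δ(even, 0) = (even, 0, R)  ⊢  00[even]100 (head at position 2)
Step 3: δ(even, 1) = (odd, 1, R)  ⊢  001[odd]00 (head at position 3)
Step 4: δ(odd, 0) = (odd, 0, R)  ⊢  0010[odd]0 (head at position 4)
Step 5: δ(odd, 0) = (odd, 0, R)  ⊢  00100[odd]□ (head at position 5)
Step 6: δ(odd, □) = (qR, □, R)  ⊢  00100□[qR]□ (head at position 6)
The machine is in qR, so it halts and rejects.

Final answer: Reject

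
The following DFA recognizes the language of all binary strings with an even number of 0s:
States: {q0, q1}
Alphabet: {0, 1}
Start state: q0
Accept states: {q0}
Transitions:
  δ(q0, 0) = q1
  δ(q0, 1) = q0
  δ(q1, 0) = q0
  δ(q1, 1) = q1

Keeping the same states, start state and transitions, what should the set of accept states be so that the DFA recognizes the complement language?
The DFA is complete (every state has a transition on every symbol), so the complement
is recognized by the same DFA with accepting and non-accepting states swapped.
Original accept states: {q0}
Complement accept states = All states - Original accept states
= {q0, q1} - {q0}
= {q1}
Complement language: strings with an ODD number of 0s

Final answer: {q1}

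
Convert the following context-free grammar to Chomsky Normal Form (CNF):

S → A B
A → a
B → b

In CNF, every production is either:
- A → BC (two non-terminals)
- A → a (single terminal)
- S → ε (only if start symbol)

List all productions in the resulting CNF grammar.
The grammar has no ε-productions or unit productions to eliminate.
S → A B is already in CNF (two non-terminals) – keep it.
A → a is already in CNF (single terminal) – keep it.
B → b is already in CNF (single terminal) – keep it.
Resulting CNF grammar (3 productions): A → a; B → b; S → A B

Final answer: A → a; B → b; S → A B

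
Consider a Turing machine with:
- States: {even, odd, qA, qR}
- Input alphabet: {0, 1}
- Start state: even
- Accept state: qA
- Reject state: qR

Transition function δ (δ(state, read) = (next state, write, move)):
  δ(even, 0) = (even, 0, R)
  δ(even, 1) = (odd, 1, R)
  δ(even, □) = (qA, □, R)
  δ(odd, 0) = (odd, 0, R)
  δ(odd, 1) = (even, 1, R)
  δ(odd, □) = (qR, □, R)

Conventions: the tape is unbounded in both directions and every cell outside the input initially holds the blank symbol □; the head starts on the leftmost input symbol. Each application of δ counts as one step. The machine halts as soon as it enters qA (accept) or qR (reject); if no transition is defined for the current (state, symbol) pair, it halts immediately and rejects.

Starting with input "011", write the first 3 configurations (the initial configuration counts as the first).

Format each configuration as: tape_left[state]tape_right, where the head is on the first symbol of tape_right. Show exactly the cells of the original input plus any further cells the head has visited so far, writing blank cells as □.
Step 0: [even]011 (head at position 0)
Step 1: δ(even, 0) = (even, 0, R)  ⊢  0[even]11 (head at position 1)
Step 2: δ(even, 1) = (odd, 1, R)  ⊢  01[odd]1 (head at position 2)

Final answer: [even]011 ⊢ 0[even]11 ⊢ 01[odd]1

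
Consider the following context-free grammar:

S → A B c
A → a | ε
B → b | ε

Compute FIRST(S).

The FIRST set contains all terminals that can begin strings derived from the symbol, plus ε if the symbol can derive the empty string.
FIRST(A) = {a, ε} (A → a | ε) and FIRST(B) = {b, ε} (B → b | ε).
For S → A B c: add FIRST(A) minus ε = {a}; A is nullable, so also add FIRST(B) minus ε = {b}; B is nullable too, so also add FIRST(c) = {c}. The terminal c is never erased, so S is not nullable and ε is not included.
FIRST(S) = {a, b, c}.

Final answer: {a, b, c}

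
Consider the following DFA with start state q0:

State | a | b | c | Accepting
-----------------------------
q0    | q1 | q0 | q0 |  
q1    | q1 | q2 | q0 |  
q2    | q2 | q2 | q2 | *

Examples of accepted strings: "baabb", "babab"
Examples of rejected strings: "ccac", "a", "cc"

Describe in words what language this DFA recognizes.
strings over {a,b,c} containing 'ab' as substring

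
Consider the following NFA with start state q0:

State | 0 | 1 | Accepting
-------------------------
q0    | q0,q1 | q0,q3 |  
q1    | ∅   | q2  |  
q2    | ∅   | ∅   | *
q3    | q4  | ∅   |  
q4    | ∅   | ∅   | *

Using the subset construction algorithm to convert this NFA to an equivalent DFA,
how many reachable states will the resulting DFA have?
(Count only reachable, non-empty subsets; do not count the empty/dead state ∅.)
Start subset: {q0}
{q0}: on 0 → {q0, q1}, on 1 → {q0, q3}
{q0, q1}: on 0 → {q0, q1}, on 1 → {q0, q2, q3}
{q0, q3}: on 0 → {q0, q1, q4}, on 1 → {q0, q3}
{q0, q2, q3}: on 0 → {q0, q1, q4}, on 1 → {q0, q3}
{q0, q1, q4}: on 0 → {q0, q1}, on 1 → {q0, q2, q3}
Reachable non-empty subsets: {q0}, {q0, q1}, {q0, q3}, {q0, q2, q3}, {q0, q1, q4} — 5 in total.

Final answer: 5 states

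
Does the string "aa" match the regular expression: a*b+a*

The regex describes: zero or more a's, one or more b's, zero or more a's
No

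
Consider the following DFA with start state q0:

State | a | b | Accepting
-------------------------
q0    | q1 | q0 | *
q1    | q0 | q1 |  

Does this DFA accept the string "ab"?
Start in q0.
Read 'a': q0 → q1
Read 'b': q1 → q1
Final state q1 is not accepting, so the string is rejected.

Final answer: No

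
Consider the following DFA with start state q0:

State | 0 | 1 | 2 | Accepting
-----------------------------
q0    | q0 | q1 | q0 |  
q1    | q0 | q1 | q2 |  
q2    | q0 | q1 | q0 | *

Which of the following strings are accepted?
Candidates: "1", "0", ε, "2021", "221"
"1": q0 → q1; q1 is not accepting → rejected
"0": q0 → q0; q0 is not accepting → rejected
ε: q0; q0 is not accepting → rejected
"2021": q0 → q0 → q0 → q0 → q1; q1 is not accepting → rejected
"221": q0 → q0 → q0 → q1; q1 is not accepting → rejected

Final answer: None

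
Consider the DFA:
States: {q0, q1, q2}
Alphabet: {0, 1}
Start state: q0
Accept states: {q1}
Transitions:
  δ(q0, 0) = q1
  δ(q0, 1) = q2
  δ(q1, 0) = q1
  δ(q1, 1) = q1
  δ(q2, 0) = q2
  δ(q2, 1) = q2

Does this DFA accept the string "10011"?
Processing string "10011":
  q0 --1--> q2
  q2 --0--> q2
  q2 --0--> q2
  q2 --1--> q2
  q2 --1--> q2
Final state: q2
Accept states: {q1}
q2 is not an accept state, so the string is rejected.

Final answer: No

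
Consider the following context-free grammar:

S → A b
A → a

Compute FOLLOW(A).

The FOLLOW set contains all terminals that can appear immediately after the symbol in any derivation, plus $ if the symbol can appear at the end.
A occurs only in S → A b, where it is immediately followed by the terminal b. So FOLLOW(A) = {b}.

Final answer: {b}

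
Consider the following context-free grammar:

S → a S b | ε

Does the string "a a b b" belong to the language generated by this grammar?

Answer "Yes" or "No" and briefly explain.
A derivation exists: S ⇒ a S b ⇒ a a S b b ⇒ a a b b (using S → a S b twice, then S → ε).

Final answer: Yes - a valid derivation exists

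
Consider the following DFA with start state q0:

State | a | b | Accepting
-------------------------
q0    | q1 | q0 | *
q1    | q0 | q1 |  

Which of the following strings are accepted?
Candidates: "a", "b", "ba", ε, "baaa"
"a": q0 → q1; q1 is not accepting → rejected
"b": q0 → q0; q0 is accepting → accepted
"ba": q0 → q0 → q1; q1 is not accepting → rejected
ε: q0; q0 is accepting → accepted
"baaa": q0 → q0 → q1 → q0 → q1; q1 is not accepting → rejected

Final answer: "b", ε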